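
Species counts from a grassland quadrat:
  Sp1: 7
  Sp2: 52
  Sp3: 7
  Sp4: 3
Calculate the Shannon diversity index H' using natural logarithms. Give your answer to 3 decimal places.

0.814

Total N = 7+52+7+3 = 69, so the proportions are 0.10145, 0.75362, 0.10145, 0.04348 (working shown to 5 dp, full precision carried).
Each pᵢ ln pᵢ term: 0.10145×(-2.28820)=-0.23214, 0.75362×(-0.28286)=-0.21317, 0.10145×(-2.28820)=-0.23214, 0.04348×(-3.13549)=-0.13633.
Sum = -0.81377, so H' = 0.814.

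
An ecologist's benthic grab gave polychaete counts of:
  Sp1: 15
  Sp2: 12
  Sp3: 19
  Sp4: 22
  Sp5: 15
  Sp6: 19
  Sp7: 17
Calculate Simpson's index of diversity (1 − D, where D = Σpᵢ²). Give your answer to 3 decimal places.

Total N = 15+12+19+22+15+19+17 = 119, so the proportions are 0.12605, 0.10084, 0.15966, 0.18487, 0.12605, 0.15966, 0.14286 (working shown to 5 dp, full precision carried).
D = 0.12605² + 0.10084² + 0.15966² + 0.18487² + 0.12605² + 0.15966² + 0.14286² = 0.01589 + 0.01017 + 0.02549 + 0.03418 + 0.01589 + 0.02549 + 0.02041 = 0.14752.
So 1 − D = 0.85248, i.e. 0.852 to 3 decimal places.

0.852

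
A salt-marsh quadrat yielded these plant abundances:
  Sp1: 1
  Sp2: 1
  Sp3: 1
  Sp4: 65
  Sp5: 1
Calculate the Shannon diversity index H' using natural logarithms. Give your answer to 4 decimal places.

0.3017

Total N = 1+1+1+65+1 = 69, so the proportions are 0.014493, 0.014493, 0.014493, 0.942029, 0.014493 (working shown to 6 dp, full precision carried).
Each pᵢ ln pᵢ term: 0.014493×(-4.234107)=-0.061364, 0.014493×(-4.234107)=-0.061364, 0.014493×(-4.234107)=-0.061364, 0.942029×(-0.059719)=-0.056257, 0.014493×(-4.234107)=-0.061364.
Sum = -0.301713, so H' = 0.3017.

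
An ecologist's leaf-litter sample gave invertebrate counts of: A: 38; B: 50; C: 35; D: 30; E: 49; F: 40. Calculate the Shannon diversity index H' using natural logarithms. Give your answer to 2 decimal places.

Total N = 38+50+35+30+49+40 = 242, so the proportions are 0.157, 0.2066, 0.1446, 0.124, 0.2025, 0.1653 (working shown to 4 dp, full precision carried).
Each pᵢ ln pᵢ term: 0.157×(-1.8514)=-0.2907, 0.2066×(-1.5769)=-0.3258, 0.1446×(-1.9336)=-0.2797, 0.124×(-2.0877)=-0.2588, 0.2025×(-1.5971)=-0.3234, 0.1653×(-1.8001)=-0.2975.
Sum = -1.7759, so H' = 1.78.

1.78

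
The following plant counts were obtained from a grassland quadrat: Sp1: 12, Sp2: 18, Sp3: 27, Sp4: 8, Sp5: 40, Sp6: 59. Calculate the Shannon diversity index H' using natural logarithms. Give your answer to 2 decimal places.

1.59

Total N = 12+18+27+8+40+59 = 164, so the proportions are 0.0732, 0.1098, 0.1646, 0.0488, 0.2439, 0.3598 (working shown to 4 dp, full precision carried).
Each pᵢ ln pᵢ term: 0.0732×(-2.6150)=-0.1913, 0.1098×(-2.2095)=-0.2425, 0.1646×(-1.8040)=-0.2970, 0.0488×(-3.0204)=-0.1473, 0.2439×(-1.4110)=-0.3441, 0.3598×(-1.0223)=-0.3678.
Sum = -1.5901, so H' = 1.59.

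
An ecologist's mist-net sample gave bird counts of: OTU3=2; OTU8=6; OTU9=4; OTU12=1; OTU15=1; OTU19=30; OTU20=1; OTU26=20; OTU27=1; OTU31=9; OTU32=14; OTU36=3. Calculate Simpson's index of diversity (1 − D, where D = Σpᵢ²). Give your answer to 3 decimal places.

0.806

Total N = 2+6+4+1+1+30+1+20+1+9+14+3 = 92, so the proportions are 0.02174, 0.06522, 0.04348, 0.01087, 0.01087, 0.32609, 0.01087, 0.21739, 0.01087, 0.09783, 0.15217, 0.03261 (working shown to 5 dp, full precision carried).
D = 0.02174² + 0.06522² + 0.04348² + 0.01087² + 0.01087² + 0.32609² + 0.01087² + 0.21739² + 0.01087² + 0.09783² + 0.15217² + 0.03261² = 0.00047 + 0.00425 + 0.00189 + 0.00012 + 0.00012 + 0.10633 + 0.00012 + 0.04726 + 0.00012 + 0.00957 + 0.02316 + 0.00106 = 0.19447.
So 1 − D = 0.80553, i.e. 0.806 to 3 decimal places.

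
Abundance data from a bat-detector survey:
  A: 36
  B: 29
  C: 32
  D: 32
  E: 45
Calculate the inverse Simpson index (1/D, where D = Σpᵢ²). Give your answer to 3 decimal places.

4.875

Total N = 36+29+32+32+45 = 174, so the proportions are 0.2068966, 0.1666667, 0.183908, 0.183908, 0.2586207 (working shown to 7 dp, full precision carried).
D = 0.2068966² + 0.1666667² + 0.183908² + 0.183908² + 0.2586207² = 0.0428062 + 0.0277778 + 0.0338222 + 0.0338222 + 0.0668847 = 0.2051130.
So 1/D = 4.87536, i.e. 4.875 to 3 decimal places.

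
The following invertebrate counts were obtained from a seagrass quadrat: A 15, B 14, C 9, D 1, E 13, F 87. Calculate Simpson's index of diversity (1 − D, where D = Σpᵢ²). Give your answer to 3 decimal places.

Total N = 15+14+9+1+13+87 = 139, so the proportions are 0.10791, 0.10072, 0.06475, 0.00719, 0.09353, 0.6259 (working shown to 5 dp, full precision carried).
D = 0.10791² + 0.10072² + 0.06475² + 0.00719² + 0.09353² + 0.6259² = 0.01165 + 0.01014 + 0.00419 + 0.00005 + 0.00875 + 0.39175 = 0.42653.
So 1 − D = 0.57347, i.e. 0.573 to 3 decimal places.

0.573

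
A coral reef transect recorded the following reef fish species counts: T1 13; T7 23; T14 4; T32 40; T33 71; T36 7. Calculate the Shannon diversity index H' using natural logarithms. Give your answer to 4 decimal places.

Total N = 13+23+4+40+71+7 = 158, so the proportions are 0.082278, 0.14557, 0.025316, 0.253165, 0.449367, 0.044304 (working shown to 6 dp, full precision carried).
Each pᵢ ln pᵢ term: 0.082278×(-2.497646)=-0.205502, 0.14557×(-1.927101)=-0.280527, 0.025316×(-3.676301)=-0.093071, 0.253165×(-1.373716)=-0.347776, 0.449367×(-0.799915)=-0.359456, 0.044304×(-3.116685)=-0.138081.
Sum = -1.424413, so H' = 1.4244.

1.4244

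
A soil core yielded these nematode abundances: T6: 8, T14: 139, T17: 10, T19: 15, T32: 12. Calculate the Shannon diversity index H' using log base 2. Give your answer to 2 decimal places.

Total N = 8+139+10+15+12 = 184, so the proportions are 0.0435, 0.7554, 0.0543, 0.0815, 0.0652 (working shown to 4 dp, full precision carried).
Each pᵢ log₂ pᵢ term: 0.0435×(-4.5236)=-0.1967, 0.7554×(-0.4046)=-0.3057, 0.0543×(-4.2016)=-0.2283, 0.0815×(-3.6167)=-0.2948, 0.0652×(-3.9386)=-0.2569.
Sum = -1.2824, so H' = 1.28.

1.28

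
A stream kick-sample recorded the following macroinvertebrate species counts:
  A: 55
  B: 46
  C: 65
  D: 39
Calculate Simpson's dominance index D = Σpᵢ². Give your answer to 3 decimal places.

Total N = 55+46+65+39 = 205, so the proportions are 0.26829, 0.22439, 0.31707, 0.19024 (working shown to 5 dp, full precision carried).
D = 0.26829² + 0.22439² + 0.31707² + 0.19024² = 0.07198 + 0.05035 + 0.10054 + 0.03619 = 0.25906.
To 3 decimal places, D = 0.259.

0.259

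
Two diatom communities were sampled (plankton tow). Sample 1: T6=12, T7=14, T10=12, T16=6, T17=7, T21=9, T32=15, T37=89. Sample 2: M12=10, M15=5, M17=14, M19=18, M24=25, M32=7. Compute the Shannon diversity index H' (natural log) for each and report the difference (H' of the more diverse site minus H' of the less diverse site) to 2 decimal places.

0.10

Sample 1: N=164, proportions 0.073170732, 0.085365854, 0.073170732, 0.036585366, 0.042682927, 0.054878049, 0.091463415, 0.542682927, giving H' = 1.558153616 (working shown to 9 dp, full precision carried).
Sample 2: N=79, proportions 0.126582278, 0.063291139, 0.17721519, 0.227848101, 0.316455696, 0.088607595, giving H' = 1.658817455.
Difference = |1.558153616 − 1.658817455| = 0.100663839, i.e. 0.10 to 2 decimal places.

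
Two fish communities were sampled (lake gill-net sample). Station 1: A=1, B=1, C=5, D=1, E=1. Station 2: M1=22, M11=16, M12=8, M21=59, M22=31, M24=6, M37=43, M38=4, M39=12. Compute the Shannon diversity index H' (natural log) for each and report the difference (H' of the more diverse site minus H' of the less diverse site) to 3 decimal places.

Station 1: N=9, proportions 0.11111, 0.11111, 0.55556, 0.11111, 0.11111, giving H' = 1.30309 (working shown to 5 dp, full precision carried).
Station 2: N=201, proportions 0.10945, 0.0796, 0.0398, 0.29353, 0.15423, 0.02985, 0.21393, 0.0199, 0.0597, giving H' = 1.90094.
Difference = |1.30309 − 1.90094| = 0.59785, i.e. 0.598 to 3 decimal places.

0.598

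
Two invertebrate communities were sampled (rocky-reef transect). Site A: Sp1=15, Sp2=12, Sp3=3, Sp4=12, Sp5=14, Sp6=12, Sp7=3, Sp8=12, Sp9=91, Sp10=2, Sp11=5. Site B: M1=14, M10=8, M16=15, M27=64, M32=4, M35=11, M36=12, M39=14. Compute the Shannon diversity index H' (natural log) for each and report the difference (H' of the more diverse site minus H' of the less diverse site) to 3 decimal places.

0.032

Site A: N=181, proportions 0.082873, 0.066298, 0.016575, 0.066298, 0.077348, 0.066298, 0.016575, 0.066298, 0.502762, 0.01105, 0.027624, giving H' = 1.754539 (working shown to 6 dp, full precision carried).
Site B: N=142, proportions 0.098592, 0.056338, 0.105634, 0.450704, 0.028169, 0.077465, 0.084507, 0.098592, giving H' = 1.723015.
Difference = |1.754539 − 1.723015| = 0.031524, i.e. 0.032 to 3 decimal places.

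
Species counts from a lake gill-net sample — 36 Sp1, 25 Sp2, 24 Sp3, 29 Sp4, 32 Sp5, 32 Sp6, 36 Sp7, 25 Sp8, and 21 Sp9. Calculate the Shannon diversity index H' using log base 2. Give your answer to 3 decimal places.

Total N = 36+25+24+29+32+32+36+25+21 = 260, so the proportions are 0.13846, 0.09615, 0.09231, 0.11154, 0.12308, 0.12308, 0.13846, 0.09615, 0.08077 (working shown to 5 dp, full precision carried).
Each pᵢ log₂ pᵢ term: 0.13846×(-2.85244)=-0.39495, 0.09615×(-3.37851)=-0.32486, 0.09231×(-3.43741)=-0.31730, 0.11154×(-3.16439)=-0.35295, 0.12308×(-3.02237)=-0.37198, 0.12308×(-3.02237)=-0.37198, 0.13846×(-2.85244)=-0.39495, 0.09615×(-3.37851)=-0.32486, 0.08077×(-3.63005)=-0.29320.
Sum = -3.14703, so H' = 3.147.

3.147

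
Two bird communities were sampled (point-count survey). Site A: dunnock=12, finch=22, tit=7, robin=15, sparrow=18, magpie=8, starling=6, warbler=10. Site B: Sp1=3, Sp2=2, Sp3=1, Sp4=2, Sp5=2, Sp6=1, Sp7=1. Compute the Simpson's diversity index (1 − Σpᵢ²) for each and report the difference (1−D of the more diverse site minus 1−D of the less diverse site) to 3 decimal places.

0.018

Site A: N=98, proportions 0.12245, 0.22449, 0.07143, 0.15306, 0.18367, 0.08163, 0.06122, 0.10204, giving 1−D = 0.85152 (working shown to 5 dp, full precision carried).
Site B: N=12, proportions 0.25, 0.16667, 0.08333, 0.16667, 0.16667, 0.08333, 0.08333, giving 1−D = 0.83333.
Difference = |0.85152 − 0.83333| = 0.01819, i.e. 0.018 to 3 decimal places.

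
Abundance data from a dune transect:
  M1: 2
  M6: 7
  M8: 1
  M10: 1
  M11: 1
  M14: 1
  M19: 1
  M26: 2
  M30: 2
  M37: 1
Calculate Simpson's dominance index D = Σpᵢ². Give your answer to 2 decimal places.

Total N = 2+7+1+1+1+1+1+2+2+1 = 19, so the proportions are 0.1053, 0.3684, 0.0526, 0.0526, 0.0526, 0.0526, 0.0526, 0.1053, 0.1053, 0.0526 (working shown to 4 dp, full precision carried).
D = 0.1053² + 0.3684² + 0.0526² + 0.0526² + 0.0526² + 0.0526² + 0.0526² + 0.1053² + 0.1053² + 0.0526² = 0.0111 + 0.1357 + 0.0028 + 0.0028 + 0.0028 + 0.0028 + 0.0028 + 0.0111 + 0.0111 + 0.0028 = 0.1856.
To 2 decimal places, D = 0.19.

0.19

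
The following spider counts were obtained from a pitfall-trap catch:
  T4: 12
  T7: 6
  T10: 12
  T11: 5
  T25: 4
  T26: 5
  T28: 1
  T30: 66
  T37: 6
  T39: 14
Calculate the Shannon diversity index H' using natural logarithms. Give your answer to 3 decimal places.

1.698

Total N = 12+6+12+5+4+5+1+66+6+14 = 131, so the proportions are 0.0916, 0.0458, 0.0916, 0.03817, 0.03053, 0.03817, 0.00763, 0.50382, 0.0458, 0.10687 (working shown to 5 dp, full precision carried).
Each pᵢ ln pᵢ term: 0.0916×(-2.39029)=-0.21896, 0.0458×(-3.08344)=-0.14123, 0.0916×(-2.39029)=-0.21896, 0.03817×(-3.26576)=-0.12465, 0.03053×(-3.48890)=-0.10653, 0.03817×(-3.26576)=-0.12465, 0.00763×(-4.87520)=-0.03722, 0.50382×(-0.68554)=-0.34539, 0.0458×(-3.08344)=-0.14123, 0.10687×(-2.23614)=-0.23898.
Sum = -1.69777, so H' = 1.698.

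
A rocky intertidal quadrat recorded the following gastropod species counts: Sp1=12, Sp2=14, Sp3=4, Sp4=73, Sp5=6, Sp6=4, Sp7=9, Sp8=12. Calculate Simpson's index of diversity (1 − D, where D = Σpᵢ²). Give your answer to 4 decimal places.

Total N = 12+14+4+73+6+4+9+12 = 134, so the proportions are 0.089552, 0.104478, 0.029851, 0.544776, 0.044776, 0.029851, 0.067164, 0.089552 (working shown to 6 dp, full precision carried).
D = 0.089552² + 0.104478² + 0.029851² + 0.544776² + 0.044776² + 0.029851² + 0.067164² + 0.089552² = 0.008020 + 0.010916 + 0.000891 + 0.296781 + 0.002005 + 0.000891 + 0.004511 + 0.008020 = 0.332034.
So 1 − D = 0.667966, i.e. 0.6680 to 4 decimal places.

0.6680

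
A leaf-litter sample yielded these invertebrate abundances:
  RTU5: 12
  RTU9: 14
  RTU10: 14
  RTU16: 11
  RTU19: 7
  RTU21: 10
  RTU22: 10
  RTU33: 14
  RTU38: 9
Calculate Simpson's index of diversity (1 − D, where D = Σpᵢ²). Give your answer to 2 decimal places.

0.88

Total N = 12+14+14+11+7+10+10+14+9 = 101, so the proportions are 0.1188, 0.1386, 0.1386, 0.1089, 0.0693, 0.099, 0.099, 0.1386, 0.0891 (working shown to 4 dp, full precision carried).
D = 0.1188² + 0.1386² + 0.1386² + 0.1089² + 0.0693² + 0.099² + 0.099² + 0.1386² + 0.0891² = 0.0141 + 0.0192 + 0.0192 + 0.0119 + 0.0048 + 0.0098 + 0.0098 + 0.0192 + 0.0079 = 0.1160.
So 1 − D = 0.8840, i.e. 0.88 to 2 decimal places.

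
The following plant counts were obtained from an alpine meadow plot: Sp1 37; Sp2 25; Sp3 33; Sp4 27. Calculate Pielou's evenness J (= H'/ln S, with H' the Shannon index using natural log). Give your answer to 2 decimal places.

0.99

Total N = 37+25+33+27 = 122, so the proportions are 0.3033, 0.2049, 0.2705, 0.2213 (working shown to 4 dp, full precision carried).
H' = −Σ pᵢ ln pᵢ = −((-0.3618) + (-0.3248) + (-0.3537) + (-0.3338)) = 1.3741.
With S = 4 species, ln S = 1.3863, so J = 1.3741/1.3863 = 0.9912, i.e. 0.99 to 2 decimal places.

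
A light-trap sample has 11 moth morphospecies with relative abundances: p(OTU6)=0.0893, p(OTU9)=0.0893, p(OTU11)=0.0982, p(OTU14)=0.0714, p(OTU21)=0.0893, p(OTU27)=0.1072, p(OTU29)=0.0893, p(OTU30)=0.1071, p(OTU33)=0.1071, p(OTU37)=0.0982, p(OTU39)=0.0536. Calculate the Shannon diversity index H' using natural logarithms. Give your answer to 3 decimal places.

2.382

Each pᵢ ln pᵢ term (working shown to 5 dp, full precision carried): 0.0893×(-2.41575)=-0.21573, 0.0893×(-2.41575)=-0.21573, 0.0982×(-2.32075)=-0.22790, 0.0714×(-2.63946)=-0.18846, 0.0893×(-2.41575)=-0.21573, 0.1072×(-2.23306)=-0.23938, 0.0893×(-2.41575)=-0.21573, 0.1071×(-2.23399)=-0.23926, 0.1071×(-2.23399)=-0.23926, 0.0982×(-2.32075)=-0.22790, 0.0536×(-2.92621)=-0.15684.
Sum = -2.38191, so H' = 2.382.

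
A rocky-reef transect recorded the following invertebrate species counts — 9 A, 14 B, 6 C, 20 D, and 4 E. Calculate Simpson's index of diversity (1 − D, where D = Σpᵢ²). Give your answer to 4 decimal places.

Total N = 9+14+6+20+4 = 53, so the proportions are 0.169811, 0.264151, 0.113208, 0.377358, 0.075472 (working shown to 6 dp, full precision carried).
D = 0.169811² + 0.264151² + 0.113208² + 0.377358² + 0.075472² = 0.028836 + 0.069776 + 0.012816 + 0.142399 + 0.005696 = 0.259523.
So 1 − D = 0.740477, i.e. 0.7405 to 4 decimal places.

0.7405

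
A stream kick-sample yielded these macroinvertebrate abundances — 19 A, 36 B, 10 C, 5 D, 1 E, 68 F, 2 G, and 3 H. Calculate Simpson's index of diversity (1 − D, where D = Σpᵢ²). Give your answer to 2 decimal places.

0.69

Total N = 19+36+10+5+1+68+2+3 = 144, so the proportions are 0.1319, 0.25, 0.0694, 0.0347, 0.0069, 0.4722, 0.0139, 0.0208 (working shown to 4 dp, full precision carried).
D = 0.1319² + 0.25² + 0.0694² + 0.0347² + 0.0069² + 0.4722² + 0.0139² + 0.0208² = 0.0174 + 0.0625 + 0.0048 + 0.0012 + 0.0000 + 0.2230 + 0.0002 + 0.0004 = 0.3096.
So 1 − D = 0.6904, i.e. 0.69 to 2 decimal places.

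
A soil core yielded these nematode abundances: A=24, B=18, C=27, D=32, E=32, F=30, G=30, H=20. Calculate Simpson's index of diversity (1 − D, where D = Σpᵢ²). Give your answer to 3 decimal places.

0.870

Total N = 24+18+27+32+32+30+30+20 = 213, so the proportions are 0.11268, 0.08451, 0.12676, 0.15023, 0.15023, 0.14085, 0.14085, 0.0939 (working shown to 5 dp, full precision carried).
D = 0.11268² + 0.08451² + 0.12676² + 0.15023² + 0.15023² + 0.14085² + 0.14085² + 0.0939² = 0.01270 + 0.00714 + 0.01607 + 0.02257 + 0.02257 + 0.01984 + 0.01984 + 0.00882 = 0.12954.
So 1 − D = 0.87046, i.e. 0.870 to 3 decimal places.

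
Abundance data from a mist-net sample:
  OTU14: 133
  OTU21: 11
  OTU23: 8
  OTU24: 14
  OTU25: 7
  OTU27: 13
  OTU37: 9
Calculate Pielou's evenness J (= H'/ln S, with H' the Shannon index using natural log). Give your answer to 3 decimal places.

Total N = 133+11+8+14+7+13+9 = 195, so the proportions are 0.68205, 0.05641, 0.04103, 0.07179, 0.0359, 0.06667, 0.04615 (working shown to 5 dp, full precision carried).
H' = −Σ pᵢ ln pᵢ = −((-0.26099) + (-0.16219) + (-0.13102) + (-0.18910) + (-0.11943) + (-0.18054) + (-0.14196)) = 1.18522.
With S = 7 species, ln S = 1.94591, so J = 1.18522/1.94591 = 0.60908, i.e. 0.609 to 3 decimal places.

0.609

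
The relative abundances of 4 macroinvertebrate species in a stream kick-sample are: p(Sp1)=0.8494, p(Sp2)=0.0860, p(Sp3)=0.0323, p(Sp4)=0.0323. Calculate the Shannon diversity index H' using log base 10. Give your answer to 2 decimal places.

Each pᵢ log₁₀ pᵢ term (working shown to 4 dp, full precision carried): 0.8494×(-0.0709)=-0.0602, 0.086×(-1.0655)=-0.0916, 0.0323×(-1.4908)=-0.0482, 0.0323×(-1.4908)=-0.0482.
Sum = -0.2482, so H' = 0.25.

0.25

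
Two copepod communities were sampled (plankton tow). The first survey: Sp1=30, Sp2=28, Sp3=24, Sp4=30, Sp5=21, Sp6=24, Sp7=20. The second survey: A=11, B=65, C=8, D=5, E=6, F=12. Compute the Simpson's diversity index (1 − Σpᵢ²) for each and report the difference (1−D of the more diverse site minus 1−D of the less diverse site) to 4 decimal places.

0.2570

The first survey: N=177, proportions 0.169492, 0.158192, 0.135593, 0.169492, 0.118644, 0.135593, 0.112994, giving 1−D = 0.853905 (working shown to 6 dp, full precision carried).
The second survey: N=107, proportions 0.102804, 0.607477, 0.074766, 0.046729, 0.056075, 0.11215, giving 1−D = 0.596908.
Difference = |0.853905 − 0.596908| = 0.256997, i.e. 0.2570 to 4 decimal places.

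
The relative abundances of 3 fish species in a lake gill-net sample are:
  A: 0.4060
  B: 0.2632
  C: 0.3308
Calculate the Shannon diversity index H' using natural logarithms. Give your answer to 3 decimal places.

Each pᵢ ln pᵢ term (working shown to 5 dp, full precision carried): 0.406×(-0.90140)=-0.36597, 0.2632×(-1.33484)=-0.35133, 0.3308×(-1.10624)=-0.36594.
Sum = -1.08324, so H' = 1.083.

1.083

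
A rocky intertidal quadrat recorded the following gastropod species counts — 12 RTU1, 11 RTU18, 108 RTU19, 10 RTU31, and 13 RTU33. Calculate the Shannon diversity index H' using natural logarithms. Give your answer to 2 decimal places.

Total N = 12+11+108+10+13 = 154, so the proportions are 0.0779, 0.0714, 0.7013, 0.0649, 0.0844 (working shown to 4 dp, full precision carried).
Each pᵢ ln pᵢ term: 0.0779×(-2.5520)=-0.1989, 0.0714×(-2.6391)=-0.1885, 0.7013×(-0.3548)=-0.2488, 0.0649×(-2.7344)=-0.1776, 0.0844×(-2.4720)=-0.2087.
Sum = -1.0224, so H' = 1.02.

1.02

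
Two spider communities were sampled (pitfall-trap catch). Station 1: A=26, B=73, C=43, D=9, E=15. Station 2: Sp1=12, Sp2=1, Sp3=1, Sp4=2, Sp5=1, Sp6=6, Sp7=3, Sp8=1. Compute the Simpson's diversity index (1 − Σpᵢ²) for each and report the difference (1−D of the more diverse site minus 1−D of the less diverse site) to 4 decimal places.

Station 1: N=166, proportions 0.156627, 0.439759, 0.259036, 0.054217, 0.090361, giving 1−D = 0.703876 (working shown to 6 dp, full precision carried).
Station 2: N=27, proportions 0.444444, 0.037037, 0.037037, 0.074074, 0.037037, 0.222222, 0.111111, 0.037037, giving 1−D = 0.729767.
Difference = |0.703876 − 0.729767| = 0.025891, i.e. 0.0259 to 4 decimal places.

0.0259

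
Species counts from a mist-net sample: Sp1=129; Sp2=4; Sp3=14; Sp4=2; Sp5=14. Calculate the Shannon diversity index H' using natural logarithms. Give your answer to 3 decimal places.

0.752

Total N = 129+4+14+2+14 = 163, so the proportions are 0.79141, 0.02454, 0.08589, 0.01227, 0.08589 (working shown to 5 dp, full precision carried).
Each pᵢ ln pᵢ term: 0.79141×(-0.23394)=-0.18514, 0.02454×(-3.70746)=-0.09098, 0.08589×(-2.45469)=-0.21083, 0.01227×(-4.40060)=-0.05400, 0.08589×(-2.45469)=-0.21083.
Sum = -0.75178, so H' = 0.752.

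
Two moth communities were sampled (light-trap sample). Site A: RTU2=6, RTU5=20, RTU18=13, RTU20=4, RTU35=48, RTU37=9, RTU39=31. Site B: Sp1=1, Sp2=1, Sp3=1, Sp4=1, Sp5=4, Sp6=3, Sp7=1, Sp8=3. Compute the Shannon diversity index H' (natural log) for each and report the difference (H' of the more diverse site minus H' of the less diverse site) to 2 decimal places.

Site A: N=131, proportions 0.0458, 0.15267, 0.09924, 0.03053, 0.36641, 0.0687, 0.23664, giving H' = 1.65687 (working shown to 5 dp, full precision carried).
Site B: N=15, proportions 0.06667, 0.06667, 0.06667, 0.06667, 0.26667, 0.2, 0.06667, 0.2, giving H' = 1.89893.
Difference = |1.65687 − 1.89893| = 0.24206, i.e. 0.24 to 2 decimal places.

0.24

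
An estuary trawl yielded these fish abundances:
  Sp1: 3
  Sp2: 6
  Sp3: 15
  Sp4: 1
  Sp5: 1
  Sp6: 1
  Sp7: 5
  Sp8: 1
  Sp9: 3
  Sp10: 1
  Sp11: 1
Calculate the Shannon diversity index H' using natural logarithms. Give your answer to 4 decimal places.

1.9005

Total N = 3+6+15+1+1+1+5+1+3+1+1 = 38, so the proportions are 0.078947, 0.157895, 0.394737, 0.026316, 0.026316, 0.026316, 0.131579, 0.026316, 0.078947, 0.026316, 0.026316 (working shown to 6 dp, full precision carried).
Each pᵢ ln pᵢ term: 0.078947×(-2.538974)=-0.200445, 0.157895×(-1.845827)=-0.291446, 0.394737×(-0.929536)=-0.366922, 0.026316×(-3.637586)=-0.095726, 0.026316×(-3.637586)=-0.095726, 0.026316×(-3.637586)=-0.095726, 0.131579×(-2.028148)=-0.266862, 0.026316×(-3.637586)=-0.095726, 0.078947×(-2.538974)=-0.200445, 0.026316×(-3.637586)=-0.095726, 0.026316×(-3.637586)=-0.095726.
Sum = -1.900476, so H' = 1.9005.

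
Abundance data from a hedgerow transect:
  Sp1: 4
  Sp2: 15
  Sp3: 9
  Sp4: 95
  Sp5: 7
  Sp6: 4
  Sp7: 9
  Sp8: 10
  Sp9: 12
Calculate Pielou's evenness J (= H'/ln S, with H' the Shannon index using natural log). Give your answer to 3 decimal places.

Total N = 4+15+9+95+7+4+9+10+12 = 165, so the proportions are 0.02424, 0.09091, 0.05455, 0.57576, 0.04242, 0.02424, 0.05455, 0.06061, 0.07273 (working shown to 5 dp, full precision carried).
H' = −Σ pᵢ ln pᵢ = −((-0.09017) + (-0.21799) + (-0.15866) + (-0.31786) + (-0.13406) + (-0.09017) + (-0.15866) + (-0.16990) + (-0.19062)) = 1.52809.
With S = 9 species, ln S = 2.19722, so J = 1.52809/2.19722 = 0.69547, i.e. 0.695 to 3 decimal places.

0.695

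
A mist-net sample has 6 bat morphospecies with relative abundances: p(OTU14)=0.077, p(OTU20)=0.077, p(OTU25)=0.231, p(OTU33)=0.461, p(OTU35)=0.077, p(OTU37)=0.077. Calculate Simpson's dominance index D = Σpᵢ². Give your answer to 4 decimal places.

D = 0.077² + 0.077² + 0.231² + 0.461² + 0.077² + 0.077² = 0.005929 + 0.005929 + 0.053361 + 0.212521 + 0.005929 + 0.005929 = 0.289598 (working shown to 6 dp, full precision carried).
To 4 decimal places, D = 0.2896.

0.2896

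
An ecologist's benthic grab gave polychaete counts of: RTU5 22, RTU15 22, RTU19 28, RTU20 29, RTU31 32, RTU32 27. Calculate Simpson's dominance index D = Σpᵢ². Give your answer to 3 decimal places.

Total N = 22+22+28+29+32+27 = 160, so the proportions are 0.1375, 0.1375, 0.175, 0.18125, 0.2, 0.16875 (working shown to 5 dp, full precision carried).
D = 0.1375² + 0.1375² + 0.175² + 0.18125² + 0.2² + 0.16875² = 0.01891 + 0.01891 + 0.03062 + 0.03285 + 0.04000 + 0.02848 = 0.16977.
To 3 decimal places, D = 0.170.

0.170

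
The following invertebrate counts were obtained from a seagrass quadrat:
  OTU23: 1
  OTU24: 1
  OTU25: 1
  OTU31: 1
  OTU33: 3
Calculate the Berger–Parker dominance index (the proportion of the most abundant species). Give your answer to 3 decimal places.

0.429

Total N = 1+1+1+1+3 = 7, so the proportions are 0.14286, 0.14286, 0.14286, 0.14286, 0.42857 (working shown to 5 dp, full precision carried).
The largest proportion is 0.42857, i.e. d = 0.429 to 3 decimal places.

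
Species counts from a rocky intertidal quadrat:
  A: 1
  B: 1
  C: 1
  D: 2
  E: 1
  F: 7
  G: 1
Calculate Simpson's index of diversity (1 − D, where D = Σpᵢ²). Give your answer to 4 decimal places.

Total N = 1+1+1+2+1+7+1 = 14, so the proportions are 0.071429, 0.071429, 0.071429, 0.142857, 0.071429, 0.5, 0.071429 (working shown to 6 dp, full precision carried).
D = 0.071429² + 0.071429² + 0.071429² + 0.142857² + 0.071429² + 0.5² + 0.071429² = 0.005102 + 0.005102 + 0.005102 + 0.020408 + 0.005102 + 0.250000 + 0.005102 = 0.295918.
So 1 − D = 0.704082, i.e. 0.7041 to 4 decimal places.

0.7041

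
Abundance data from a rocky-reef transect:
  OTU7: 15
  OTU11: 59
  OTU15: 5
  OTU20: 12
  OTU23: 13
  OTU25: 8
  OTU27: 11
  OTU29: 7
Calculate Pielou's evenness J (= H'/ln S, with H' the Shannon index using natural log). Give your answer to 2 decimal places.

0.83

Total N = 15+59+5+12+13+8+11+7 = 130, so the proportions are 0.1154, 0.4538, 0.0385, 0.0923, 0.1, 0.0615, 0.0846, 0.0538 (working shown to 4 dp, full precision carried).
H' = −Σ pᵢ ln pᵢ = −((-0.2492) + (-0.3585) + (-0.1253) + (-0.2199) + (-0.2303) + (-0.1716) + (-0.2090) + (-0.1573)) = 1.7211.
With S = 8 species, ln S = 2.0794, so J = 1.7211/2.0794 = 0.8277, i.e. 0.83 to 2 decimal places.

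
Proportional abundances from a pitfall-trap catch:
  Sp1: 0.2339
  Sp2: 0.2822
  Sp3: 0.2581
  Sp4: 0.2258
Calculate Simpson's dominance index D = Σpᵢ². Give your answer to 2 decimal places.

D = 0.2339² + 0.2822² + 0.2581² + 0.2258² = 0.0547 + 0.0796 + 0.0666 + 0.0510 = 0.2519 (working shown to 4 dp, full precision carried).
To 2 decimal places, D = 0.25.

0.25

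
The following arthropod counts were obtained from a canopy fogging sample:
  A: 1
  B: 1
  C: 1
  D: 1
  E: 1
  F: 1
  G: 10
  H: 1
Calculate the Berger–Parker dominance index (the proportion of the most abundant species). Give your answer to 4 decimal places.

0.5882

Total N = 1+1+1+1+1+1+10+1 = 17, so the proportions are 0.058824, 0.058824, 0.058824, 0.058824, 0.058824, 0.058824, 0.588235, 0.058824 (working shown to 6 dp, full precision carried).
The largest proportion is 0.588235, i.e. d = 0.5882 to 4 decimal places.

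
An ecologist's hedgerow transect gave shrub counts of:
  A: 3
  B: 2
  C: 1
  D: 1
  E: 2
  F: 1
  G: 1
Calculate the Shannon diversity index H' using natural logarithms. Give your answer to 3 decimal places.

Total N = 3+2+1+1+2+1+1 = 11, so the proportions are 0.27273, 0.18182, 0.09091, 0.09091, 0.18182, 0.09091, 0.09091 (working shown to 5 dp, full precision carried).
Each pᵢ ln pᵢ term: 0.27273×(-1.29928)=-0.35435, 0.18182×(-1.70475)=-0.30995, 0.09091×(-2.39790)=-0.21799, 0.09091×(-2.39790)=-0.21799, 0.18182×(-1.70475)=-0.30995, 0.09091×(-2.39790)=-0.21799, 0.09091×(-2.39790)=-0.21799.
Sum = -1.84622, so H' = 1.846.

1.846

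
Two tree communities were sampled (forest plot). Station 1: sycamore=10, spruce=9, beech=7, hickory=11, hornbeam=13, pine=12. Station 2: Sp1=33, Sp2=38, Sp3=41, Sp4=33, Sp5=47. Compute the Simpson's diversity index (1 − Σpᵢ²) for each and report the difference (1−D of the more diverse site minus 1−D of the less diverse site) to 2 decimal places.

Station 1: N=62, proportions 0.16129, 0.14516, 0.1129, 0.17742, 0.20968, 0.19355, giving 1−D = 0.82726 (working shown to 5 dp, full precision carried).
Station 2: N=192, proportions 0.17188, 0.19792, 0.21354, 0.17188, 0.24479, giving 1−D = 0.79622.
Difference = |0.82726 − 0.79622| = 0.03104, i.e. 0.03 to 2 decimal places.

0.03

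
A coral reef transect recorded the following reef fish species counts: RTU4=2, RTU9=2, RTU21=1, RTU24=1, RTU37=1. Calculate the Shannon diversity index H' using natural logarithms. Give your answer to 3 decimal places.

Total N = 2+2+1+1+1 = 7, so the proportions are 0.28571, 0.28571, 0.14286, 0.14286, 0.14286 (working shown to 5 dp, full precision carried).
Each pᵢ ln pᵢ term: 0.28571×(-1.25276)=-0.35793, 0.28571×(-1.25276)=-0.35793, 0.14286×(-1.94591)=-0.27799, 0.14286×(-1.94591)=-0.27799, 0.14286×(-1.94591)=-0.27799.
Sum = -1.54983, so H' = 1.550.

1.550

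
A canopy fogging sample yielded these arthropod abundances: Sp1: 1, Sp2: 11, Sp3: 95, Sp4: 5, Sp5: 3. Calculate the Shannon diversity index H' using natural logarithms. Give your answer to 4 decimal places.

Total N = 1+11+95+5+3 = 115, so the proportions are 0.008696, 0.095652, 0.826087, 0.043478, 0.026087 (working shown to 6 dp, full precision carried).
Each pᵢ ln pᵢ term: 0.008696×(-4.744932)=-0.041260, 0.095652×(-2.347037)=-0.224499, 0.826087×(-0.191055)=-0.157828, 0.043478×(-3.135494)=-0.136326, 0.026087×(-3.646320)=-0.095121.
Sum = -0.655035, so H' = 0.6550.

0.6550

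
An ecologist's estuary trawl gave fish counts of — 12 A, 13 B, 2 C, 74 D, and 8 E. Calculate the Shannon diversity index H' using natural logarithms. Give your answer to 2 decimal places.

1.02

Total N = 12+13+2+74+8 = 109, so the proportions are 0.1101, 0.1193, 0.0183, 0.6789, 0.0734 (working shown to 4 dp, full precision carried).
Each pᵢ ln pᵢ term: 0.1101×(-2.2064)=-0.2429, 0.1193×(-2.1264)=-0.2536, 0.0183×(-3.9982)=-0.0734, 0.6789×(-0.3873)=-0.2629, 0.0734×(-2.6119)=-0.1917.
Sum = -1.0245, so H' = 1.02.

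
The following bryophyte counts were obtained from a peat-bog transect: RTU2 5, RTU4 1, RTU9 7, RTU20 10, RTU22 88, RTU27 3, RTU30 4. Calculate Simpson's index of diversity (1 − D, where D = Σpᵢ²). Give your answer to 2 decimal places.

0.43

Total N = 5+1+7+10+88+3+4 = 118, so the proportions are 0.0424, 0.0085, 0.0593, 0.0847, 0.7458, 0.0254, 0.0339 (working shown to 4 dp, full precision carried).
D = 0.0424² + 0.0085² + 0.0593² + 0.0847² + 0.7458² + 0.0254² + 0.0339² = 0.0018 + 0.0001 + 0.0035 + 0.0072 + 0.5562 + 0.0006 + 0.0011 = 0.5705.
So 1 − D = 0.4295, i.e. 0.43 to 2 decimal places.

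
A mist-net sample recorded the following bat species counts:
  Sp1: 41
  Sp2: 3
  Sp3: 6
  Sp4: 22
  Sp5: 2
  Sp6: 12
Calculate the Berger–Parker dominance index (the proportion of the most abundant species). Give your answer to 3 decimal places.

0.477

Total N = 41+3+6+22+2+12 = 86, so the proportions are 0.47674, 0.03488, 0.06977, 0.25581, 0.02326, 0.13953 (working shown to 5 dp, full precision carried).
The largest proportion is 0.47674, i.e. d = 0.477 to 3 decimal places.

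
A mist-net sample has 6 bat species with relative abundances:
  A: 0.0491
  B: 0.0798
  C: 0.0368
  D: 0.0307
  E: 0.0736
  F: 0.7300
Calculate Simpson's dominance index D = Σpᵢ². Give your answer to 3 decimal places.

0.549

D = 0.0491² + 0.0798² + 0.0368² + 0.0307² + 0.0736² + 0.73² = 0.00241 + 0.00637 + 0.00135 + 0.00094 + 0.00542 + 0.53290 = 0.54939 (working shown to 5 dp, full precision carried).
To 3 decimal places, D = 0.549.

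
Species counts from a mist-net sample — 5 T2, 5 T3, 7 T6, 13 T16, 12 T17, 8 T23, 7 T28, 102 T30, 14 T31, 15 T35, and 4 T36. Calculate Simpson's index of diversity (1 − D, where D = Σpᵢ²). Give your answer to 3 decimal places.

0.692

Total N = 5+5+7+13+12+8+7+102+14+15+4 = 192, so the proportions are 0.02604, 0.02604, 0.03646, 0.06771, 0.0625, 0.04167, 0.03646, 0.53125, 0.07292, 0.07812, 0.02083 (working shown to 5 dp, full precision carried).
D = 0.02604² + 0.02604² + 0.03646² + 0.06771² + 0.0625² + 0.04167² + 0.03646² + 0.53125² + 0.07292² + 0.07812² + 0.02083² = 0.00068 + 0.00068 + 0.00133 + 0.00458 + 0.00391 + 0.00174 + 0.00133 + 0.28223 + 0.00532 + 0.00610 + 0.00043 = 0.30832.
So 1 − D = 0.69168, i.e. 0.692 to 3 decimal places.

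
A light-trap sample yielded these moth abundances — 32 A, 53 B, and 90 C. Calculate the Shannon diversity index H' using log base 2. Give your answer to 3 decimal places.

Total N = 32+53+90 = 175, so the proportions are 0.18286, 0.30286, 0.51429 (working shown to 5 dp, full precision carried).
Each pᵢ log₂ pᵢ term: 0.18286×(-2.45121)=-0.44822, 0.30286×(-1.72329)=-0.52191, 0.51429×(-0.95936)=-0.49338.
Sum = -1.46352, so H' = 1.464.

1.464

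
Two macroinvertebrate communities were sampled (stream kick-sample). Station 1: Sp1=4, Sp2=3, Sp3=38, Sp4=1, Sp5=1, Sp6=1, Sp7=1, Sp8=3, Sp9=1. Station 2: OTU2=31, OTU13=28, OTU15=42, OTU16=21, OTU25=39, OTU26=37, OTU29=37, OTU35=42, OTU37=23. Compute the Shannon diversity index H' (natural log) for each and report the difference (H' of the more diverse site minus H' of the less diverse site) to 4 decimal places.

Station 1: N=53, proportions 0.075472, 0.056604, 0.716981, 0.018868, 0.018868, 0.018868, 0.018868, 0.056604, 0.018868, giving H' = 1.133214 (working shown to 6 dp, full precision carried).
Station 2: N=300, proportions 0.103333, 0.093333, 0.14, 0.07, 0.13, 0.123333, 0.123333, 0.14, 0.076667, giving H' = 2.170923.
Difference = |1.133214 − 2.170923| = 1.037709, i.e. 1.0377 to 4 decimal places.

1.0377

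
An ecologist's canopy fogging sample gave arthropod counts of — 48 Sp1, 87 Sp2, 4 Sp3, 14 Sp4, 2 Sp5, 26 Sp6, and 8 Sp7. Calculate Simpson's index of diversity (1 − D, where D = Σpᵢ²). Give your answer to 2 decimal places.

0.70

Total N = 48+87+4+14+2+26+8 = 189, so the proportions are 0.254, 0.4603, 0.0212, 0.0741, 0.0106, 0.1376, 0.0423 (working shown to 4 dp, full precision carried).
D = 0.254² + 0.4603² + 0.0212² + 0.0741² + 0.0106² + 0.1376² + 0.0423² = 0.0645 + 0.2119 + 0.0004 + 0.0055 + 0.0001 + 0.0189 + 0.0018 = 0.3032.
So 1 − D = 0.6968, i.e. 0.70 to 2 decimal places.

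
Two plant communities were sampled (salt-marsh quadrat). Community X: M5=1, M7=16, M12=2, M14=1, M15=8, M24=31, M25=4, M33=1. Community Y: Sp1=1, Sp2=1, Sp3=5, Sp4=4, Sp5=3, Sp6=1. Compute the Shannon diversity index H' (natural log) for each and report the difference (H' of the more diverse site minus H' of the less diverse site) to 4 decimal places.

0.1480

Community X: N=64, proportions 0.015625, 0.25, 0.03125, 0.015625, 0.125, 0.484375, 0.0625, 0.015625, giving H' = 1.434164 (working shown to 6 dp, full precision carried).
Community Y: N=15, proportions 0.066667, 0.066667, 0.333333, 0.266667, 0.2, 0.066667, giving H' = 1.582170.
Difference = |1.434164 − 1.582170| = 0.148006, i.e. 0.1480 to 4 decimal places.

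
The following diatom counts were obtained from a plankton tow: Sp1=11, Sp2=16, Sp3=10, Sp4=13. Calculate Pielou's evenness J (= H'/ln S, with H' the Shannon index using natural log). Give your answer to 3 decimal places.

Total N = 11+16+10+13 = 50, so the proportions are 0.22, 0.32, 0.2, 0.26 (working shown to 5 dp, full precision carried).
H' = −Σ pᵢ ln pᵢ = −((-0.33311) + (-0.36462) + (-0.32189) + (-0.35024)) = 1.36985.
With S = 4 species, ln S = 1.38629, so J = 1.36985/1.38629 = 0.98814, i.e. 0.988 to 3 decimal places.

0.988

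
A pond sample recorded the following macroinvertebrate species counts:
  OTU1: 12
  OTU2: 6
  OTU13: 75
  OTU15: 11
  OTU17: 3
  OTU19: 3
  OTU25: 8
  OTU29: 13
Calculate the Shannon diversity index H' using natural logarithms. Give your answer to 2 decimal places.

1.46

Total N = 12+6+75+11+3+3+8+13 = 131, so the proportions are 0.0916, 0.0458, 0.5725, 0.084, 0.0229, 0.0229, 0.0611, 0.0992 (working shown to 4 dp, full precision carried).
Each pᵢ ln pᵢ term: 0.0916×(-2.3903)=-0.2190, 0.0458×(-3.0834)=-0.1412, 0.5725×(-0.5577)=-0.3193, 0.084×(-2.4773)=-0.2080, 0.0229×(-3.7766)=-0.0865, 0.0229×(-3.7766)=-0.0865, 0.0611×(-2.7958)=-0.1707, 0.0992×(-2.3102)=-0.2293.
Sum = -1.4605, so H' = 1.46.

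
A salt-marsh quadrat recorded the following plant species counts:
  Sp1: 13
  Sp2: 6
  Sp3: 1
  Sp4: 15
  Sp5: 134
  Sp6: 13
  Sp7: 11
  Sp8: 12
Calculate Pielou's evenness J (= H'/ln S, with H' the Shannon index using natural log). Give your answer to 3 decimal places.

0.611

Total N = 13+6+1+15+134+13+11+12 = 205, so the proportions are 0.06341, 0.02927, 0.00488, 0.07317, 0.65366, 0.06341, 0.05366, 0.05854 (working shown to 5 dp, full precision carried).
H' = −Σ pᵢ ln pᵢ = −((-0.17490) + (-0.10335) + (-0.02597) + (-0.19134) + (-0.27792) + (-0.17490) + (-0.15696) + (-0.16613)) = 1.27147.
With S = 8 species, ln S = 2.07944, so J = 1.27147/2.07944 = 0.61145, i.e. 0.611 to 3 decimal places.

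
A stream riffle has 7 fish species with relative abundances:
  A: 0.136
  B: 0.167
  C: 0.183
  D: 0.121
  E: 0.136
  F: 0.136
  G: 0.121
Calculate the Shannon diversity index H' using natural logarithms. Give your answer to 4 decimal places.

Each pᵢ ln pᵢ term (working shown to 6 dp, full precision carried): 0.136×(-1.995100)=-0.271334, 0.167×(-1.789761)=-0.298890, 0.183×(-1.698269)=-0.310783, 0.121×(-2.111965)=-0.255548, 0.136×(-1.995100)=-0.271334, 0.136×(-1.995100)=-0.271334, 0.121×(-2.111965)=-0.255548.
Sum = -1.934770, so H' = 1.9348.

1.9348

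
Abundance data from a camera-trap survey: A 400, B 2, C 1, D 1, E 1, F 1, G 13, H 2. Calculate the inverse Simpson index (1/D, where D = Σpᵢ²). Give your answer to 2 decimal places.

1.11

Total N = 400+2+1+1+1+1+13+2 = 421, so the proportions are 0.95012, 0.00475, 0.00238, 0.00238, 0.00238, 0.00238, 0.03088, 0.00475 (working shown to 5 dp, full precision carried).
D = 0.95012² + 0.00475² + 0.00238² + 0.00238² + 0.00238² + 0.00238² + 0.03088² + 0.00475² = 0.90273 + 0.00002 + 0.00001 + 0.00001 + 0.00001 + 0.00001 + 0.00095 + 0.00002 = 0.90375.
So 1/D = 1.1065, i.e. 1.11 to 2 decimal places.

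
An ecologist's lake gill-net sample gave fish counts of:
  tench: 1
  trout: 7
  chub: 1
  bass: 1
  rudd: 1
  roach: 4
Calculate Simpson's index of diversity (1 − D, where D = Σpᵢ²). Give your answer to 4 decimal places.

Total N = 1+7+1+1+1+4 = 15, so the proportions are 0.066667, 0.466667, 0.066667, 0.066667, 0.066667, 0.266667 (working shown to 6 dp, full precision carried).
D = 0.066667² + 0.466667² + 0.066667² + 0.066667² + 0.066667² + 0.266667² = 0.004444 + 0.217778 + 0.004444 + 0.004444 + 0.004444 + 0.071111 = 0.306667.
So 1 − D = 0.693333, i.e. 0.6933 to 4 decimal places.

0.6933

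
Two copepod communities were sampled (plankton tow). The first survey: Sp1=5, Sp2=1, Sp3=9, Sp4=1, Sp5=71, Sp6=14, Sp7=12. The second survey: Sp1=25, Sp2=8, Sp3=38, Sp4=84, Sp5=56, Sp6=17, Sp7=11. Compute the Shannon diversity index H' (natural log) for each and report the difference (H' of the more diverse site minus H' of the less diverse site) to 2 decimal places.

The first survey: N=113, proportions 0.044248, 0.00885, 0.079646, 0.00885, 0.628319, 0.123894, 0.106195, giving H' = 1.212006 (working shown to 6 dp, full precision carried).
The second survey: N=239, proportions 0.104603, 0.033473, 0.158996, 0.351464, 0.23431, 0.07113, 0.046025, giving H' = 1.679453.
Difference = |1.212006 − 1.679453| = 0.467447, i.e. 0.47 to 2 decimal places.

0.47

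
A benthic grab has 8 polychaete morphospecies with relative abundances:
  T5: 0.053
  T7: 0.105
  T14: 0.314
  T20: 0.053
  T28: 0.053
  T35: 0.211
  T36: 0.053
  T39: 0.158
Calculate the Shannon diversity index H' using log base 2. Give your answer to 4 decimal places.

Each pᵢ log₂ pᵢ term (working shown to 6 dp, full precision carried): 0.053×(-4.237864)=-0.224607, 0.105×(-3.251539)=-0.341412, 0.314×(-1.671164)=-0.524745, 0.053×(-4.237864)=-0.224607, 0.053×(-4.237864)=-0.224607, 0.211×(-2.244685)=-0.473629, 0.053×(-4.237864)=-0.224607, 0.158×(-2.662004)=-0.420597.
Sum = -2.658809, so H' = 2.6588.

2.6588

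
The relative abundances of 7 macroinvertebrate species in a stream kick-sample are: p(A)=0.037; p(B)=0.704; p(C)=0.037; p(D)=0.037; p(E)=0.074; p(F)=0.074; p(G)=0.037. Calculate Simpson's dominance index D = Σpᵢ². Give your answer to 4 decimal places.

D = 0.037² + 0.704² + 0.037² + 0.037² + 0.074² + 0.074² + 0.037² = 0.001369 + 0.495616 + 0.001369 + 0.001369 + 0.005476 + 0.005476 + 0.001369 = 0.512044 (working shown to 6 dp, full precision carried).
To 4 decimal places, D = 0.5120.

0.5120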